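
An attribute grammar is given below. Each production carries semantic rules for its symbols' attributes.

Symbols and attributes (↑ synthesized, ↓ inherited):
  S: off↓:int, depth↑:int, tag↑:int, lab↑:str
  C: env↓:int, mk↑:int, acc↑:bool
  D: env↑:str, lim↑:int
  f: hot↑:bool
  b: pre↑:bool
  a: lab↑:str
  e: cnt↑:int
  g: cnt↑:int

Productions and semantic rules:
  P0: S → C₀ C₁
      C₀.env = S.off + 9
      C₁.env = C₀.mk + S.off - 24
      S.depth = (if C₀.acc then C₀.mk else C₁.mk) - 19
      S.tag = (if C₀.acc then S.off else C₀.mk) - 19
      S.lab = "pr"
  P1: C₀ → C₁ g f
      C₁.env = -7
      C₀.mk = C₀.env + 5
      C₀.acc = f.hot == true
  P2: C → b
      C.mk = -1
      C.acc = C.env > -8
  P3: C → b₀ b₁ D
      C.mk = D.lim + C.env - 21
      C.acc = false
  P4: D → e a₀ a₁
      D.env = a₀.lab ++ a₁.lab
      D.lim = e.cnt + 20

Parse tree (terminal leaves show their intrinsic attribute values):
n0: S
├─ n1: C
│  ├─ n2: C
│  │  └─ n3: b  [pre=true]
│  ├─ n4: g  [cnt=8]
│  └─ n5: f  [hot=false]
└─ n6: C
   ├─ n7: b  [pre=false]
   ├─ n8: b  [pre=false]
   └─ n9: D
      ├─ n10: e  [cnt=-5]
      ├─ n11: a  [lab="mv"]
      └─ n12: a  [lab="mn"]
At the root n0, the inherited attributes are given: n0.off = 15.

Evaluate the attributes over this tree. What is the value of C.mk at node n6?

1. n0.off = 15  [given at root]
2. n1.env = 24  [S.off + 9]
3. n2.env = -7  [-7]
4. n3.pre = true  [terminal]
5. n2.mk = -1  [-1]
6. n2.acc = true  [C.env > -8]
7. n4.cnt = 8  [terminal]
8. n5.hot = false  [terminal]
9. n1.mk = 29  [C₀.env + 5]
10. n1.acc = false  [f.hot == true]
11. n6.env = 20  [C₀.mk + S.off - 24]
12. n7.pre = false  [terminal]
13. n8.pre = false  [terminal]
14. n10.cnt = -5  [terminal]
15. n11.lab = "mv"  [terminal]
16. n12.lab = "mn"  [terminal]
17. n9.env = "mvmn"  [a₀.lab ++ a₁.lab]
18. n9.lim = 15  [e.cnt + 20]
19. n6.mk = 14  [D.lim + C.env - 21]
20. n6.acc = false  [false]
21. n0.depth = -5  [(if C₀.acc then C₀.mk else C₁.mk) - 19]
22. n0.tag = 10  [(if C₀.acc then S.off else C₀.mk) - 19]
23. n0.lab = "pr"  ["pr"]

14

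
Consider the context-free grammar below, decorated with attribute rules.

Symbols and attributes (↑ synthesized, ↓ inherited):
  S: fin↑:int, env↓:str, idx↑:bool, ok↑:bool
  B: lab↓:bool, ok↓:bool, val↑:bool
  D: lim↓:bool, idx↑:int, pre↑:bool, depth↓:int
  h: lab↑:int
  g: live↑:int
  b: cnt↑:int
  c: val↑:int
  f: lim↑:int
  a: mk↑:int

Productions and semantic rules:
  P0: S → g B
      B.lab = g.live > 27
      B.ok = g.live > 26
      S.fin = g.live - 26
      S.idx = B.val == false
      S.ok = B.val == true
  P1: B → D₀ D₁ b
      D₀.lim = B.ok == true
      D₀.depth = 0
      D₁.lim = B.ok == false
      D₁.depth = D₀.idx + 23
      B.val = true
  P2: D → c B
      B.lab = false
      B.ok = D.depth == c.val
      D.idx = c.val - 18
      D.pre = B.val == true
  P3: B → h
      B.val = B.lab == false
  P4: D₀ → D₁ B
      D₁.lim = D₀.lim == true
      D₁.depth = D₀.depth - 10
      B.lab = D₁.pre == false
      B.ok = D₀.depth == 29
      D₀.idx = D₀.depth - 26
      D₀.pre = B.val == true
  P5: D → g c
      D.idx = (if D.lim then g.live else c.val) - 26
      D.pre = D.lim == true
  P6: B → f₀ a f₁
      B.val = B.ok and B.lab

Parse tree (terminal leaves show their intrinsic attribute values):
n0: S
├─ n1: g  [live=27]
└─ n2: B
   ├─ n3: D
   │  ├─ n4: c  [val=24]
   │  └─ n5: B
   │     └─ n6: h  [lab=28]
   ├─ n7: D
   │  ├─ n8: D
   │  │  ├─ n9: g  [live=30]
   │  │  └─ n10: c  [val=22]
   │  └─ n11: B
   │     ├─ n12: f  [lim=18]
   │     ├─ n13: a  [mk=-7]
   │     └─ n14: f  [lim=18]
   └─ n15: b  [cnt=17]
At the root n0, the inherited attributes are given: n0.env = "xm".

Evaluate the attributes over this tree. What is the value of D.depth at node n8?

1. n0.env = "xm"  [given at root]
2. n1.live = 27  [terminal]
3. n2.lab = false  [g.live > 27]
4. n2.ok = true  [g.live > 26]
5. n3.lim = true  [B.ok == true]
6. n3.depth = 0  [0]
7. n4.val = 24  [terminal]
8. n5.lab = false  [false]
9. n5.ok = false  [D.depth == c.val]
10. n6.lab = 28  [terminal]
11. n5.val = true  [B.lab == false]
12. n3.idx = 6  [c.val - 18]
13. n3.pre = true  [B.val == true]
14. n7.lim = false  [B.ok == false]
15. n7.depth = 29  [D₀.idx + 23]
16. n8.lim = false  [D₀.lim == true]
17. n8.depth = 19  [D₀.depth - 10]
18. n9.live = 30  [terminal]
19. n10.val = 22  [terminal]
20. n8.idx = -4  [(if D.lim then g.live else c.val) - 26]
21. n8.pre = false  [D.lim == true]
22. n11.lab = true  [D₁.pre == false]
23. n11.ok = true  [D₀.depth == 29]
24. n12.lim = 18  [terminal]
25. n13.mk = -7  [terminal]
26. n14.lim = 18  [terminal]
27. n11.val = true  [B.ok and B.lab]
28. n7.idx = 3  [D₀.depth - 26]
29. n7.pre = true  [B.val == true]
30. n15.cnt = 17  [terminal]
31. n2.val = true  [true]
32. n0.fin = 1  [g.live - 26]
33. n0.idx = false  [B.val == false]
34. n0.ok = true  [B.val == true]

19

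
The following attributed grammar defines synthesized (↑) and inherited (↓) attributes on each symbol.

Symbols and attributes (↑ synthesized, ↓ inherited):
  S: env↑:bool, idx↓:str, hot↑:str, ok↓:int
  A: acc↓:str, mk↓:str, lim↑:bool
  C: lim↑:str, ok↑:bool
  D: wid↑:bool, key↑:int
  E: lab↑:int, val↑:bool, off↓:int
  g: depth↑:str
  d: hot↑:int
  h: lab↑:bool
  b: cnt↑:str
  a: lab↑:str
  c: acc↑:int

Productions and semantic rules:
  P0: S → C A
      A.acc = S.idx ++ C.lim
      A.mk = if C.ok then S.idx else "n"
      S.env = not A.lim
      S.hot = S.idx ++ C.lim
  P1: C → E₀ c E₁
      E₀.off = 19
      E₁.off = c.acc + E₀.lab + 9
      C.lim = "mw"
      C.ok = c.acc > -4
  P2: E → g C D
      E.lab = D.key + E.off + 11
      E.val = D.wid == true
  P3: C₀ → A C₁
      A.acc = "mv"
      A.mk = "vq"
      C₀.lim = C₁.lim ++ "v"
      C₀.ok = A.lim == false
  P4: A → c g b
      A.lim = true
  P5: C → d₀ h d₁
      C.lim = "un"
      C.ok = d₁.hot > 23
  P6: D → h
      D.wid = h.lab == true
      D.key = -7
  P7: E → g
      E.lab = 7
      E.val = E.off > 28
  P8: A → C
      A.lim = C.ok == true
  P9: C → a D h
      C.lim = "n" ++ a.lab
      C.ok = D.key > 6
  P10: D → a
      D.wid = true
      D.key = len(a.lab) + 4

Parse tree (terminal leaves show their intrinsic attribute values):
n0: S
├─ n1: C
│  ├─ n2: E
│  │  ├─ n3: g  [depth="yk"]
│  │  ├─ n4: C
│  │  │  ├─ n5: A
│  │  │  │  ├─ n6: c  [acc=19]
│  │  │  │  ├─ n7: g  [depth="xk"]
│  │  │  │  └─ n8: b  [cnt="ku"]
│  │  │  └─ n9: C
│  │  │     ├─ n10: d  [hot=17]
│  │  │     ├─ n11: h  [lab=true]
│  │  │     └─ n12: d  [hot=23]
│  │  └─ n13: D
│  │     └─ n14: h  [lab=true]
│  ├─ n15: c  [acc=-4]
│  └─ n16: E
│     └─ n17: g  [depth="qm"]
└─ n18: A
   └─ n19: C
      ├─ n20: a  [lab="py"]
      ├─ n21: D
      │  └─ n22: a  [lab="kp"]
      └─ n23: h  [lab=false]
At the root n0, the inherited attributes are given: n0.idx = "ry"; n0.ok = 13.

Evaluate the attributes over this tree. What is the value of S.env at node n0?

1. n0.idx = "ry"  [given at root]
2. n0.ok = 13  [given at root]
3. n2.off = 19  [19]
4. n3.depth = "yk"  [terminal]
5. n5.acc = "mv"  ["mv"]
6. n5.mk = "vq"  ["vq"]
7. n6.acc = 19  [terminal]
8. n7.depth = "xk"  [terminal]
9. n8.cnt = "ku"  [terminal]
10. n5.lim = true  [true]
11. n10.hot = 17  [terminal]
12. n11.lab = true  [terminal]
13. n12.hot = 23  [terminal]
14. n9.lim = "un"  ["un"]
15. n9.ok = false  [d₁.hot > 23]
16. n4.lim = "unv"  [C₁.lim ++ "v"]
17. n4.ok = false  [A.lim == false]
18. n14.lab = true  [terminal]
19. n13.wid = true  [h.lab == true]
20. n13.key = -7  [-7]
21. n2.lab = 23  [D.key + E.off + 11]
22. n2.val = true  [D.wid == true]
23. n15.acc = -4  [terminal]
24. n16.off = 28  [c.acc + E₀.lab + 9]
25. n17.depth = "qm"  [terminal]
26. n16.lab = 7  [7]
27. n16.val = false  [E.off > 28]
28. n1.lim = "mw"  ["mw"]
29. n1.ok = false  [c.acc > -4]
30. n18.acc = "rymw"  [S.idx ++ C.lim]
31. n18.mk = "n"  [if C.ok then S.idx else "n"]
32. n20.lab = "py"  [terminal]
33. n22.lab = "kp"  [terminal]
34. n21.wid = true  [true]
35. n21.key = 6  [len(a.lab) + 4]
36. n23.lab = false  [terminal]
37. n19.lim = "npy"  ["n" ++ a.lab]
38. n19.ok = false  [D.key > 6]
39. n18.lim = false  [C.ok == true]
40. n0.env = true  [not A.lim]
41. n0.hot = "rymw"  [S.idx ++ C.lim]

true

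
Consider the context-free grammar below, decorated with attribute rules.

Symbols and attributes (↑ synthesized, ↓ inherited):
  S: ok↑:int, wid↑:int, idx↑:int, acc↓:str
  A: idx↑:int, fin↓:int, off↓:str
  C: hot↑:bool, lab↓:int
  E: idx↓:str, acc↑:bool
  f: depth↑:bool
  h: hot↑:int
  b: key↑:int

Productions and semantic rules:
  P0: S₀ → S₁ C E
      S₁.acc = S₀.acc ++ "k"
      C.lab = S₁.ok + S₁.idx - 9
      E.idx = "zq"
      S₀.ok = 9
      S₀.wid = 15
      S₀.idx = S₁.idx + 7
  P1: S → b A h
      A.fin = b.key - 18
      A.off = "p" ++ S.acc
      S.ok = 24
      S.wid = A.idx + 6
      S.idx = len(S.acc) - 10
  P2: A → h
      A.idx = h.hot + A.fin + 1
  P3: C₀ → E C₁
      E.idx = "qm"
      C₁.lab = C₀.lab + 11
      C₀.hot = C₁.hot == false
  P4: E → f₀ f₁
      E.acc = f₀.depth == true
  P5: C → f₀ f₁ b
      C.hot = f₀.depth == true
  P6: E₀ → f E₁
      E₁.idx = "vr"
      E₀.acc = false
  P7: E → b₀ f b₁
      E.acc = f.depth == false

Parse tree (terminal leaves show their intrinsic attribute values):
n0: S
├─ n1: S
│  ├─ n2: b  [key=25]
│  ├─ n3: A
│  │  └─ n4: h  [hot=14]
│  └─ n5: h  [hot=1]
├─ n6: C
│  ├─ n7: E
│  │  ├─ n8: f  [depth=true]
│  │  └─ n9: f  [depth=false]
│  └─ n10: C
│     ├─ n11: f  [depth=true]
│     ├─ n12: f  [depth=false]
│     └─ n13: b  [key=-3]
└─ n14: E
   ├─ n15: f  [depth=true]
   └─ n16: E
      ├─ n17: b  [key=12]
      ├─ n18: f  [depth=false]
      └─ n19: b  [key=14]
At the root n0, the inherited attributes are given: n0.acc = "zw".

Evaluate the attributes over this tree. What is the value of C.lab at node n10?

1. n0.acc = "zw"  [given at root]
2. n1.acc = "zwk"  [S₀.acc ++ "k"]
3. n2.key = 25  [terminal]
4. n3.fin = 7  [b.key - 18]
5. n3.off = "pzwk"  ["p" ++ S.acc]
6. n4.hot = 14  [terminal]
7. n3.idx = 22  [h.hot + A.fin + 1]
8. n5.hot = 1  [terminal]
9. n1.ok = 24  [24]
10. n1.wid = 28  [A.idx + 6]
11. n1.idx = -7  [len(S.acc) - 10]
12. n6.lab = 8  [S₁.ok + S₁.idx - 9]
13. n7.idx = "qm"  ["qm"]
14. n8.depth = true  [terminal]
15. n9.depth = false  [terminal]
16. n7.acc = true  [f₀.depth == true]
17. n10.lab = 19  [C₀.lab + 11]
18. n11.depth = true  [terminal]
19. n12.depth = false  [terminal]
20. n13.key = -3  [terminal]
21. n10.hot = true  [f₀.depth == true]
22. n6.hot = false  [C₁.hot == false]
23. n14.idx = "zq"  ["zq"]
24. n15.depth = true  [terminal]
25. n16.idx = "vr"  ["vr"]
26. n17.key = 12  [terminal]
27. n18.depth = false  [terminal]
28. n19.key = 14  [terminal]
29. n16.acc = true  [f.depth == false]
30. n14.acc = false  [false]
31. n0.ok = 9  [9]
32. n0.wid = 15  [15]
33. n0.idx = 0  [S₁.idx + 7]

19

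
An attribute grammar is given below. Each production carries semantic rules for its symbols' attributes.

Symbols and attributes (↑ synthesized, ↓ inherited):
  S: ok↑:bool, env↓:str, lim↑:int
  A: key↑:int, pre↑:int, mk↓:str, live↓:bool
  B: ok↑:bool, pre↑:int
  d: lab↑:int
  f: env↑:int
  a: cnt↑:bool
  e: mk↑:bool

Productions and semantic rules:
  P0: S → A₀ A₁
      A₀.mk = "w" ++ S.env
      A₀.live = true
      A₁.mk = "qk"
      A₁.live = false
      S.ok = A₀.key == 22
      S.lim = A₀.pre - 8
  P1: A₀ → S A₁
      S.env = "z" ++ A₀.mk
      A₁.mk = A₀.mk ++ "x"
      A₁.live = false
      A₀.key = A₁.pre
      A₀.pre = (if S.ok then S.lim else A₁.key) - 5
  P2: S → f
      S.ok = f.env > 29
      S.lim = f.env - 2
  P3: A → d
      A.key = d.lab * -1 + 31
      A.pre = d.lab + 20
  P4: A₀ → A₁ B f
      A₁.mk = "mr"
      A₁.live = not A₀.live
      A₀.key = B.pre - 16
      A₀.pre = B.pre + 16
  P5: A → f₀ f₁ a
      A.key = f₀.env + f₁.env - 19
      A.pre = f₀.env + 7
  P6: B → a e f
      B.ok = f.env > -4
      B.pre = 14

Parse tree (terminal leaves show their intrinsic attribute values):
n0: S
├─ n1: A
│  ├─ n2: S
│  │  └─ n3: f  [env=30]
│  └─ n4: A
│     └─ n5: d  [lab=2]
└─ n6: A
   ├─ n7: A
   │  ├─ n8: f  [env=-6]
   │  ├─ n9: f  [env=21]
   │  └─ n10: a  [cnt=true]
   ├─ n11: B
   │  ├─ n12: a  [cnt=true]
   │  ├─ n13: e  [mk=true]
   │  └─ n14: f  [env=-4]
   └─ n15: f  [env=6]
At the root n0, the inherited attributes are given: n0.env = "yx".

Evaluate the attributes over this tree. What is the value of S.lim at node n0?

15

1. n0.env = "yx"  [given at root]
2. n1.mk = "wyx"  ["w" ++ S.env]
3. n1.live = true  [true]
4. n2.env = "zwyx"  ["z" ++ A₀.mk]
5. n3.env = 30  [terminal]
6. n2.ok = true  [f.env > 29]
7. n2.lim = 28  [f.env - 2]
8. n4.mk = "wyxx"  [A₀.mk ++ "x"]
9. n4.live = false  [false]
10. n5.lab = 2  [terminal]
11. n4.key = 29  [d.lab * -1 + 31]
12. n4.pre = 22  [d.lab + 20]
13. n1.key = 22  [A₁.pre]
14. n1.pre = 23  [(if S.ok then S.lim else A₁.key) - 5]
15. n6.mk = "qk"  ["qk"]
16. n6.live = false  [false]
17. n7.mk = "mr"  ["mr"]
18. n7.live = true  [not A₀.live]
19. n8.env = -6  [terminal]
20. n9.env = 21  [terminal]
21. n10.cnt = true  [terminal]
22. n7.key = -4  [f₀.env + f₁.env - 19]
23. n7.pre = 1  [f₀.env + 7]
24. n12.cnt = true  [terminal]
25. n13.mk = true  [terminal]
26. n14.env = -4  [terminal]
27. n11.ok = false  [f.env > -4]
28. n11.pre = 14  [14]
29. n15.env = 6  [terminal]
30. n6.key = -2  [B.pre - 16]
31. n6.pre = 30  [B.pre + 16]
32. n0.ok = true  [A₀.key == 22]
33. n0.lim = 15  [A₀.pre - 8]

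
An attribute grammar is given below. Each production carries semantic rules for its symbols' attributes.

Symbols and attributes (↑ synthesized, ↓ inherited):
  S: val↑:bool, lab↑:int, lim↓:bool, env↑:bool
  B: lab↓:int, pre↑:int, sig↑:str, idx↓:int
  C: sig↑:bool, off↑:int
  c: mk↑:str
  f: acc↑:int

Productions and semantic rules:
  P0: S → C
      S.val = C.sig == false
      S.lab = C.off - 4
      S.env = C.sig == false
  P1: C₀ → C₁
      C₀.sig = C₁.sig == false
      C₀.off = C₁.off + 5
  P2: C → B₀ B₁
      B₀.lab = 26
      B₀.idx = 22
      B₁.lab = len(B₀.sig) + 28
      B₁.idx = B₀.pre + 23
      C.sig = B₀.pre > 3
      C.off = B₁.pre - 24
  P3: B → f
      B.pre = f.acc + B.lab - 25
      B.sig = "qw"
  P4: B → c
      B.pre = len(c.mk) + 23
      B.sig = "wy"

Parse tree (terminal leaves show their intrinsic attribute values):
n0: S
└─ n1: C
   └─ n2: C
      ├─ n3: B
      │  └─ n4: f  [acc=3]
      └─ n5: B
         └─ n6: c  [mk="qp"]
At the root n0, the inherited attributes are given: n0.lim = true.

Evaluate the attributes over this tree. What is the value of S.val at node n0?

1. n0.lim = true  [given at root]
2. n3.lab = 26  [26]
3. n3.idx = 22  [22]
4. n4.acc = 3  [terminal]
5. n3.pre = 4  [f.acc + B.lab - 25]
6. n3.sig = "qw"  ["qw"]
7. n5.lab = 30  [len(B₀.sig) + 28]
8. n5.idx = 27  [B₀.pre + 23]
9. n6.mk = "qp"  [terminal]
10. n5.pre = 25  [len(c.mk) + 23]
11. n5.sig = "wy"  ["wy"]
12. n2.sig = true  [B₀.pre > 3]
13. n2.off = 1  [B₁.pre - 24]
14. n1.sig = false  [C₁.sig == false]
15. n1.off = 6  [C₁.off + 5]
16. n0.val = true  [C.sig == false]
17. n0.lab = 2  [C.off - 4]
18. n0.env = true  [C.sig == false]

true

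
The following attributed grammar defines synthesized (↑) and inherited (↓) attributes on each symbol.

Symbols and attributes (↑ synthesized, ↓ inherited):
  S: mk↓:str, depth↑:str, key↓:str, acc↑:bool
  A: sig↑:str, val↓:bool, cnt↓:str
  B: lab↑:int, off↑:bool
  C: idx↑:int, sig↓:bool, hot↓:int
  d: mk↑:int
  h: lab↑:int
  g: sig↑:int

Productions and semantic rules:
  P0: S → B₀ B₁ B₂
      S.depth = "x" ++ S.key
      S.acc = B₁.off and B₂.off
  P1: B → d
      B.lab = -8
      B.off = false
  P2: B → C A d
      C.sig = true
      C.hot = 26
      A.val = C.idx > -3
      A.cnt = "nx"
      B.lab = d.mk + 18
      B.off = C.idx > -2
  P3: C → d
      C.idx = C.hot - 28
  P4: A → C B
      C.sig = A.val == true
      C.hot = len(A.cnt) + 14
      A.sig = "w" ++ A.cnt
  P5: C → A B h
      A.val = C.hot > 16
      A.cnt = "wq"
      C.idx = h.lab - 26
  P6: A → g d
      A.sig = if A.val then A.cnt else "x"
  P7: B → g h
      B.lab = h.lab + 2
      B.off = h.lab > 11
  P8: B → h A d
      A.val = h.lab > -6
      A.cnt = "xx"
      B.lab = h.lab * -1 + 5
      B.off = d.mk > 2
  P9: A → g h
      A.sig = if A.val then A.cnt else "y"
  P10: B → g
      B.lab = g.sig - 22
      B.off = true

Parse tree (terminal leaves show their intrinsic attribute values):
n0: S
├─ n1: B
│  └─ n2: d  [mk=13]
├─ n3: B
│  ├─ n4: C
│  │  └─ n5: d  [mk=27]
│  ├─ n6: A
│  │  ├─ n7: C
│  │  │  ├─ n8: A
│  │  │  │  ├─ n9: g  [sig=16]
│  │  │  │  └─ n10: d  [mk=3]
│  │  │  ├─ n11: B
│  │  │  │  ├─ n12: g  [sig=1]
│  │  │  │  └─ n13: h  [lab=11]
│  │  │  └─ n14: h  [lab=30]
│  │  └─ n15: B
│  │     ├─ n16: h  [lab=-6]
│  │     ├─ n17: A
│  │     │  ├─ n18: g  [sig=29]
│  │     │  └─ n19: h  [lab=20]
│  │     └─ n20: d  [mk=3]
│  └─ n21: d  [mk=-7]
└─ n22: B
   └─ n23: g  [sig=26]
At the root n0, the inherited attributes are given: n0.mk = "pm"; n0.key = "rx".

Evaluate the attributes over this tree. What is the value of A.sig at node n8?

"x"

1. n0.mk = "pm"  [given at root]
2. n0.key = "rx"  [given at root]
3. n2.mk = 13  [terminal]
4. n1.lab = -8  [-8]
5. n1.off = false  [false]
6. n4.sig = true  [true]
7. n4.hot = 26  [26]
8. n5.mk = 27  [terminal]
9. n4.idx = -2  [C.hot - 28]
10. n6.val = true  [C.idx > -3]
11. n6.cnt = "nx"  ["nx"]
12. n7.sig = true  [A.val == true]
13. n7.hot = 16  [len(A.cnt) + 14]
14. n8.val = false  [C.hot > 16]
15. n8.cnt = "wq"  ["wq"]
16. n9.sig = 16  [terminal]
17. n10.mk = 3  [terminal]
18. n8.sig = "x"  [if A.val then A.cnt else "x"]
19. n12.sig = 1  [terminal]
20. n13.lab = 11  [terminal]
21. n11.lab = 13  [h.lab + 2]
22. n11.off = false  [h.lab > 11]
23. n14.lab = 30  [terminal]
24. n7.idx = 4  [h.lab - 26]
25. n16.lab = -6  [terminal]
26. n17.val = false  [h.lab > -6]
27. n17.cnt = "xx"  ["xx"]
28. n18.sig = 29  [terminal]
29. n19.lab = 20  [terminal]
30. n17.sig = "y"  [if A.val then A.cnt else "y"]
31. n20.mk = 3  [terminal]
32. n15.lab = 11  [h.lab * -1 + 5]
33. n15.off = true  [d.mk > 2]
34. n6.sig = "wnx"  ["w" ++ A.cnt]
35. n21.mk = -7  [terminal]
36. n3.lab = 11  [d.mk + 18]
37. n3.off = false  [C.idx > -2]
38. n23.sig = 26  [terminal]
39. n22.lab = 4  [g.sig - 22]
40. n22.off = true  [true]
41. n0.depth = "xrx"  ["x" ++ S.key]
42. n0.acc = false  [B₁.off and B₂.off]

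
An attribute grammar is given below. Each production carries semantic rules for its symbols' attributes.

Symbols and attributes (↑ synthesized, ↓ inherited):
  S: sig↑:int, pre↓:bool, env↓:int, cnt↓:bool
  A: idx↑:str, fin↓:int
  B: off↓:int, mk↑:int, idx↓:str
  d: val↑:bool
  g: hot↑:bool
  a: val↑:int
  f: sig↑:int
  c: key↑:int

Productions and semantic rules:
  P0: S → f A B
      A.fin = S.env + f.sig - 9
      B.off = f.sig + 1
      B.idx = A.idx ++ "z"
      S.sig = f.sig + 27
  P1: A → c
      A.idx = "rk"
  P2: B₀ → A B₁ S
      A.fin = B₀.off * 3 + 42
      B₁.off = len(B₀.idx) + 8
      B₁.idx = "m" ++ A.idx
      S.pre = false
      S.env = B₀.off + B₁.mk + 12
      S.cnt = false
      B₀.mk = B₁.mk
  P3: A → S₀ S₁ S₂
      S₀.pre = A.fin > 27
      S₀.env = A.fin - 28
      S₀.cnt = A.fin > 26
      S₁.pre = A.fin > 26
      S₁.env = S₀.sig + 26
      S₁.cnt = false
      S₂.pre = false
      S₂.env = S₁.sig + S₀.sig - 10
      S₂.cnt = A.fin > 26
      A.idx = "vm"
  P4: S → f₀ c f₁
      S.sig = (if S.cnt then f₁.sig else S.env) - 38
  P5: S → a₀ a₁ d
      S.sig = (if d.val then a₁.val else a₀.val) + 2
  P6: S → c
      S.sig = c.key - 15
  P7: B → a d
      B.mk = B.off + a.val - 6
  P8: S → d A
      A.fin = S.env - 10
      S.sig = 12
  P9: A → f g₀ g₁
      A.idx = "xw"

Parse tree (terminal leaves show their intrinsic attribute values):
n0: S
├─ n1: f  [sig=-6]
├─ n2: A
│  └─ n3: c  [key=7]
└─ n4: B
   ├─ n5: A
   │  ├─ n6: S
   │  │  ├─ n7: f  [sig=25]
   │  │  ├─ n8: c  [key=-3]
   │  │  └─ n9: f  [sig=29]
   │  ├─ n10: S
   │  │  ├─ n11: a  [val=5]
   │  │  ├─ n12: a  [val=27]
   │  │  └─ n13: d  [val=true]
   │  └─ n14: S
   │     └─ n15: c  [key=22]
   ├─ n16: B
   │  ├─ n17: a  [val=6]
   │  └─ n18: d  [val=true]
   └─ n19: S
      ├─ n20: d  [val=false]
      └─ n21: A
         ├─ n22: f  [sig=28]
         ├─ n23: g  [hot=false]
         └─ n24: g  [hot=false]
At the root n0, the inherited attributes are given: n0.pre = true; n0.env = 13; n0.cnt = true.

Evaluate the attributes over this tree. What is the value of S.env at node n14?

10

1. n0.pre = true  [given at root]
2. n0.env = 13  [given at root]
3. n0.cnt = true  [given at root]
4. n1.sig = -6  [terminal]
5. n2.fin = -2  [S.env + f.sig - 9]
6. n3.key = 7  [terminal]
7. n2.idx = "rk"  ["rk"]
8. n4.off = -5  [f.sig + 1]
9. n4.idx = "rkz"  [A.idx ++ "z"]
10. n5.fin = 27  [B₀.off * 3 + 42]
11. n6.pre = false  [A.fin > 27]
12. n6.env = -1  [A.fin - 28]
13. n6.cnt = true  [A.fin > 26]
14. n7.sig = 25  [terminal]
15. n8.key = -3  [terminal]
16. n9.sig = 29  [terminal]
17. n6.sig = -9  [(if S.cnt then f₁.sig else S.env) - 38]
18. n10.pre = true  [A.fin > 26]
19. n10.env = 17  [S₀.sig + 26]
20. n10.cnt = false  [false]
21. n11.val = 5  [terminal]
22. n12.val = 27  [terminal]
23. n13.val = true  [terminal]
24. n10.sig = 29  [(if d.val then a₁.val else a₀.val) + 2]
25. n14.pre = false  [false]
26. n14.env = 10  [S₁.sig + S₀.sig - 10]
27. n14.cnt = true  [A.fin > 26]
28. n15.key = 22  [terminal]
29. n14.sig = 7  [c.key - 15]
30. n5.idx = "vm"  ["vm"]
31. n16.off = 11  [len(B₀.idx) + 8]
32. n16.idx = "mvm"  ["m" ++ A.idx]
33. n17.val = 6  [terminal]
34. n18.val = true  [terminal]
35. n16.mk = 11  [B.off + a.val - 6]
36. n19.pre = false  [false]
37. n19.env = 18  [B₀.off + B₁.mk + 12]
38. n19.cnt = false  [false]
39. n20.val = false  [terminal]
40. n21.fin = 8  [S.env - 10]
41. n22.sig = 28  [terminal]
42. n23.hot = false  [terminal]
43. n24.hot = false  [terminal]
44. n21.idx = "xw"  ["xw"]
45. n19.sig = 12  [12]
46. n4.mk = 11  [B₁.mk]
47. n0.sig = 21  [f.sig + 27]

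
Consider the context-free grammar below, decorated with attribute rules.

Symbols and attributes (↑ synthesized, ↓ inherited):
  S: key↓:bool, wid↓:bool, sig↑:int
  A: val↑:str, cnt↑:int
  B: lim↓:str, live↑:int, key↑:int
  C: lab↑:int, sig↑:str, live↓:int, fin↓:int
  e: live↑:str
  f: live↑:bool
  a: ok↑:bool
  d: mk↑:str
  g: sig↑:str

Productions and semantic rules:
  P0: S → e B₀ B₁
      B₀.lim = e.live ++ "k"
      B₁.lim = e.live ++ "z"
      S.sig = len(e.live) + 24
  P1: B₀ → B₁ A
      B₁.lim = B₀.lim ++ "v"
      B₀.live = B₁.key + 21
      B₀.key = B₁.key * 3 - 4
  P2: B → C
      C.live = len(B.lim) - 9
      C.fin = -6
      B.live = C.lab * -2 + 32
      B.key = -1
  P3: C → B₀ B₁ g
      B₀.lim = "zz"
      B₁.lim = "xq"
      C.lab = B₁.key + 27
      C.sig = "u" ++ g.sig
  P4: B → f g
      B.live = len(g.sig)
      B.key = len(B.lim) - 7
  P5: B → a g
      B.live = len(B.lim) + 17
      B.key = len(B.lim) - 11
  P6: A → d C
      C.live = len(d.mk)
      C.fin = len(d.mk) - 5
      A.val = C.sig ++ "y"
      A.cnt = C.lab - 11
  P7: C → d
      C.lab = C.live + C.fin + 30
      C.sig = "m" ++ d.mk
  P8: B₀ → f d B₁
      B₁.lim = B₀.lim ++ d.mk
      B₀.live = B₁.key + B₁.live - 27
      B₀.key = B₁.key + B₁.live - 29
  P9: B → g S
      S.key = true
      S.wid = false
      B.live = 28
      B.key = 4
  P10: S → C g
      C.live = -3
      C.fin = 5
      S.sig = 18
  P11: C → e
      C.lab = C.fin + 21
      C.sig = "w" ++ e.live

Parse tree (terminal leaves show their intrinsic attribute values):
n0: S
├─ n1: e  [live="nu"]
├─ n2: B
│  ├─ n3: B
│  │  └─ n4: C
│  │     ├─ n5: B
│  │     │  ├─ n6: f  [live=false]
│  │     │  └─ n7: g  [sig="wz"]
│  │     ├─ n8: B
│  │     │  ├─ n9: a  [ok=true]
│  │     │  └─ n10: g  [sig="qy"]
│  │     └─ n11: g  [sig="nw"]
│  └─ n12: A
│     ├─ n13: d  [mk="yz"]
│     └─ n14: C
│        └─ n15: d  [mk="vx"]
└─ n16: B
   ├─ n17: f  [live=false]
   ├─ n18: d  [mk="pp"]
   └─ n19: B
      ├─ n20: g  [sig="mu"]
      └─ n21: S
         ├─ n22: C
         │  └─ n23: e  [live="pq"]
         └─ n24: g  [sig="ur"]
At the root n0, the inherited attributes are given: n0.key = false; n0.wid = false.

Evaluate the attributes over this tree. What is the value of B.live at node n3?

1. n0.key = false  [given at root]
2. n0.wid = false  [given at root]
3. n1.live = "nu"  [terminal]
4. n2.lim = "nuk"  [e.live ++ "k"]
5. n3.lim = "nukv"  [B₀.lim ++ "v"]
6. n4.live = -5  [len(B.lim) - 9]
7. n4.fin = -6  [-6]
8. n5.lim = "zz"  ["zz"]
9. n6.live = false  [terminal]
10. n7.sig = "wz"  [terminal]
11. n5.live = 2  [len(g.sig)]
12. n5.key = -5  [len(B.lim) - 7]
13. n8.lim = "xq"  ["xq"]
14. n9.ok = true  [terminal]
15. n10.sig = "qy"  [terminal]
16. n8.live = 19  [len(B.lim) + 17]
17. n8.key = -9  [len(B.lim) - 11]
18. n11.sig = "nw"  [terminal]
19. n4.lab = 18  [B₁.key + 27]
20. n4.sig = "unw"  ["u" ++ g.sig]
21. n3.live = -4  [C.lab * -2 + 32]
22. n3.key = -1  [-1]
23. n13.mk = "yz"  [terminal]
24. n14.live = 2  [len(d.mk)]
25. n14.fin = -3  [len(d.mk) - 5]
26. n15.mk = "vx"  [terminal]
27. n14.lab = 29  [C.live + C.fin + 30]
28. n14.sig = "mvx"  ["m" ++ d.mk]
29. n12.val = "mvxy"  [C.sig ++ "y"]
30. n12.cnt = 18  [C.lab - 11]
31. n2.live = 20  [B₁.key + 21]
32. n2.key = -7  [B₁.key * 3 - 4]
33. n16.lim = "nuz"  [e.live ++ "z"]
34. n17.live = false  [terminal]
35. n18.mk = "pp"  [terminal]
36. n19.lim = "nuzpp"  [B₀.lim ++ d.mk]
37. n20.sig = "mu"  [terminal]
38. n21.key = true  [true]
39. n21.wid = false  [false]
40. n22.live = -3  [-3]
41. n22.fin = 5  [5]
42. n23.live = "pq"  [terminal]
43. n22.lab = 26  [C.fin + 21]
44. n22.sig = "wpq"  ["w" ++ e.live]
45. n24.sig = "ur"  [terminal]
46. n21.sig = 18  [18]
47. n19.live = 28  [28]
48. n19.key = 4  [4]
49. n16.live = 5  [B₁.key + B₁.live - 27]
50. n16.key = 3  [B₁.key + B₁.live - 29]
51. n0.sig = 26  [len(e.live) + 24]

-4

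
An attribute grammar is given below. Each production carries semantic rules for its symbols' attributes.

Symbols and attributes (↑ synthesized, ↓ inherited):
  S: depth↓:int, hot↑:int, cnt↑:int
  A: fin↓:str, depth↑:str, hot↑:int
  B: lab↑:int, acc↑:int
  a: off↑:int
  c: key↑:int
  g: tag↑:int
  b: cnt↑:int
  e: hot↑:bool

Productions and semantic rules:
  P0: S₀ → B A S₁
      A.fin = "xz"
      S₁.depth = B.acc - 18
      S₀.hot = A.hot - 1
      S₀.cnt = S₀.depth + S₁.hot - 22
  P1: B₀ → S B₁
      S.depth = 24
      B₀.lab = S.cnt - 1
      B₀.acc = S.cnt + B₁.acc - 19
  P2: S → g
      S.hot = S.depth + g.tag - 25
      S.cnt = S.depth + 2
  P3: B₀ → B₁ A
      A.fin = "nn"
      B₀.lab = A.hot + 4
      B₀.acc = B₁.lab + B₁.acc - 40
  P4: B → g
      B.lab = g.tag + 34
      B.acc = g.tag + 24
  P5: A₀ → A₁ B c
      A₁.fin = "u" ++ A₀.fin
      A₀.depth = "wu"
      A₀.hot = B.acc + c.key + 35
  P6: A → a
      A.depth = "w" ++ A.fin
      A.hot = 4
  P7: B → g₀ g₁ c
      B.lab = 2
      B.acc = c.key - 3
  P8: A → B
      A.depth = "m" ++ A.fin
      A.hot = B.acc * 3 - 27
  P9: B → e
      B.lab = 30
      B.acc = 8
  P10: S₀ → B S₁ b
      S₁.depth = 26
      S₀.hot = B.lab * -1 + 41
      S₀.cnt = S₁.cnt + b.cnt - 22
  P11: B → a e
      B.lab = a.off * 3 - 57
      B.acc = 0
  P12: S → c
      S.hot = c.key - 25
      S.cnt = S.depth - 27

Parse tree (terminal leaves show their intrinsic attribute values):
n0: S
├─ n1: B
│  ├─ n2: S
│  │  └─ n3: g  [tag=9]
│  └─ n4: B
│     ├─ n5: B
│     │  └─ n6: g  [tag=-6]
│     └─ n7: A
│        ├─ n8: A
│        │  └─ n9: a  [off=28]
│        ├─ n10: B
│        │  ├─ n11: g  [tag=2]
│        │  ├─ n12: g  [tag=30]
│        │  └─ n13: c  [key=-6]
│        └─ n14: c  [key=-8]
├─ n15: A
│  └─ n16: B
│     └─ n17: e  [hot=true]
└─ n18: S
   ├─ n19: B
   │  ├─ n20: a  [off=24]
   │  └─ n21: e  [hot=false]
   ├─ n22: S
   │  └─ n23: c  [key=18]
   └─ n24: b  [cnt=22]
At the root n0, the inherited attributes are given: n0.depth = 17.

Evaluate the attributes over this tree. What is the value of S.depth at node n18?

1. n0.depth = 17  [given at root]
2. n2.depth = 24  [24]
3. n3.tag = 9  [terminal]
4. n2.hot = 8  [S.depth + g.tag - 25]
5. n2.cnt = 26  [S.depth + 2]
6. n6.tag = -6  [terminal]
7. n5.lab = 28  [g.tag + 34]
8. n5.acc = 18  [g.tag + 24]
9. n7.fin = "nn"  ["nn"]
10. n8.fin = "unn"  ["u" ++ A₀.fin]
11. n9.off = 28  [terminal]
12. n8.depth = "wunn"  ["w" ++ A.fin]
13. n8.hot = 4  [4]
14. n11.tag = 2  [terminal]
15. n12.tag = 30  [terminal]
16. n13.key = -6  [terminal]
17. n10.lab = 2  [2]
18. n10.acc = -9  [c.key - 3]
19. n14.key = -8  [terminal]
20. n7.depth = "wu"  ["wu"]
21. n7.hot = 18  [B.acc + c.key + 35]
22. n4.lab = 22  [A.hot + 4]
23. n4.acc = 6  [B₁.lab + B₁.acc - 40]
24. n1.lab = 25  [S.cnt - 1]
25. n1.acc = 13  [S.cnt + B₁.acc - 19]
26. n15.fin = "xz"  ["xz"]
27. n17.hot = true  [terminal]
28. n16.lab = 30  [30]
29. n16.acc = 8  [8]
30. n15.depth = "mxz"  ["m" ++ A.fin]
31. n15.hot = -3  [B.acc * 3 - 27]
32. n18.depth = -5  [B.acc - 18]
33. n20.off = 24  [terminal]
34. n21.hot = false  [terminal]
35. n19.lab = 15  [a.off * 3 - 57]
36. n19.acc = 0  [0]
37. n22.depth = 26  [26]
38. n23.key = 18  [terminal]
39. n22.hot = -7  [c.key - 25]
40. n22.cnt = -1  [S.depth - 27]
41. n24.cnt = 22  [terminal]
42. n18.hot = 26  [B.lab * -1 + 41]
43. n18.cnt = -1  [S₁.cnt + b.cnt - 22]
44. n0.hot = -4  [A.hot - 1]
45. n0.cnt = 21  [S₀.depth + S₁.hot - 22]

-5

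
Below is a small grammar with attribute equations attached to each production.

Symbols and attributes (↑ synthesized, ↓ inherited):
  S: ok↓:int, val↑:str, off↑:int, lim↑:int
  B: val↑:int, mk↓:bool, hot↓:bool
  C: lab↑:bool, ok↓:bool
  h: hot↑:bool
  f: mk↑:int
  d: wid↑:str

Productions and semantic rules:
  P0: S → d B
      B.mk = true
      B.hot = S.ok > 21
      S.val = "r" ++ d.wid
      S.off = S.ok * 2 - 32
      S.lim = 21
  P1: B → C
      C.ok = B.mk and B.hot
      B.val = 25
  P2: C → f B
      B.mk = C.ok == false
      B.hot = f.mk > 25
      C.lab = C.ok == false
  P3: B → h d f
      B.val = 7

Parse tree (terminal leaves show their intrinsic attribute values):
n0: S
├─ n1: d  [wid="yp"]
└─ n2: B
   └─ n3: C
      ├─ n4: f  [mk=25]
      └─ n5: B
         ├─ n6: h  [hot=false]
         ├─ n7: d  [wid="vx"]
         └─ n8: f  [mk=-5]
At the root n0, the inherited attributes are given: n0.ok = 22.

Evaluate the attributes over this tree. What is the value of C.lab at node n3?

false

1. n0.ok = 22  [given at root]
2. n1.wid = "yp"  [terminal]
3. n2.mk = true  [true]
4. n2.hot = true  [S.ok > 21]
5. n3.ok = true  [B.mk and B.hot]
6. n4.mk = 25  [terminal]
7. n5.mk = false  [C.ok == false]
8. n5.hot = false  [f.mk > 25]
9. n6.hot = false  [terminal]
10. n7.wid = "vx"  [terminal]
11. n8.mk = -5  [terminal]
12. n5.val = 7  [7]
13. n3.lab = false  [C.ok == false]
14. n2.val = 25  [25]
15. n0.val = "ryp"  ["r" ++ d.wid]
16. n0.off = 12  [S.ok * 2 - 32]
17. n0.lim = 21  [21]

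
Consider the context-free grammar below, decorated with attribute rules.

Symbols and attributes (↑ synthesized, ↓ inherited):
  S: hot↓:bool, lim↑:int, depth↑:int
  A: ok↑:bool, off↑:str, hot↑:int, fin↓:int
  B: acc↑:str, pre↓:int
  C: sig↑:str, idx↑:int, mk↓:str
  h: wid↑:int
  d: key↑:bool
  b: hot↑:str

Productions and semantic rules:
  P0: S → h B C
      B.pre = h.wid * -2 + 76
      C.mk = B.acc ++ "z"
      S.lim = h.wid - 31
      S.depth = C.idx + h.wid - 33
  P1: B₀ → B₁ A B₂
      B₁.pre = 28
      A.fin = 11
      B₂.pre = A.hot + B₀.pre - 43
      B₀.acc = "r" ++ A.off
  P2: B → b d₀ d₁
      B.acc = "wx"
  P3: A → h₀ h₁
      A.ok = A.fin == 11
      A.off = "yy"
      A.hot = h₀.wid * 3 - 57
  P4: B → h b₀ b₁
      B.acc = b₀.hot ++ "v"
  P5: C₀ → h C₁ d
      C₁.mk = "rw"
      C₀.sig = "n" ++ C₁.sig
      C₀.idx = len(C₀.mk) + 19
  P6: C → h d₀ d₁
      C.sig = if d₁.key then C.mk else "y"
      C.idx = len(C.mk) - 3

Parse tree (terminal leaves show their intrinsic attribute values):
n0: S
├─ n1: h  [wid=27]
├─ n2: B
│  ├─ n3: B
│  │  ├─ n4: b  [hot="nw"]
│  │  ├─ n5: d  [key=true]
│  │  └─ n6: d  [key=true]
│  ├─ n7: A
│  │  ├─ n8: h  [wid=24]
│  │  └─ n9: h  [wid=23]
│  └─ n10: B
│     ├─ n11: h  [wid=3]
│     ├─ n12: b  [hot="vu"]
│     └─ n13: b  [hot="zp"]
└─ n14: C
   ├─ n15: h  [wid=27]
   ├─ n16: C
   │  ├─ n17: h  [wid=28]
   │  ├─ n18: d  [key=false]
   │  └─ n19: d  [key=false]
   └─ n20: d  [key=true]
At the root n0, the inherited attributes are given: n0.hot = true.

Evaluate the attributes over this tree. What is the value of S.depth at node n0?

17

1. n0.hot = true  [given at root]
2. n1.wid = 27  [terminal]
3. n2.pre = 22  [h.wid * -2 + 76]
4. n3.pre = 28  [28]
5. n4.hot = "nw"  [terminal]
6. n5.key = true  [terminal]
7. n6.key = true  [terminal]
8. n3.acc = "wx"  ["wx"]
9. n7.fin = 11  [11]
10. n8.wid = 24  [terminal]
11. n9.wid = 23  [terminal]
12. n7.ok = true  [A.fin == 11]
13. n7.off = "yy"  ["yy"]
14. n7.hot = 15  [h₀.wid * 3 - 57]
15. n10.pre = -6  [A.hot + B₀.pre - 43]
16. n11.wid = 3  [terminal]
17. n12.hot = "vu"  [terminal]
18. n13.hot = "zp"  [terminal]
19. n10.acc = "vuv"  [b₀.hot ++ "v"]
20. n2.acc = "ryy"  ["r" ++ A.off]
21. n14.mk = "ryyz"  [B.acc ++ "z"]
22. n15.wid = 27  [terminal]
23. n16.mk = "rw"  ["rw"]
24. n17.wid = 28  [terminal]
25. n18.key = false  [terminal]
26. n19.key = false  [terminal]
27. n16.sig = "y"  [if d₁.key then C.mk else "y"]
28. n16.idx = -1  [len(C.mk) - 3]
29. n20.key = true  [terminal]
30. n14.sig = "ny"  ["n" ++ C₁.sig]
31. n14.idx = 23  [len(C₀.mk) + 19]
32. n0.lim = -4  [h.wid - 31]
33. n0.depth = 17  [C.idx + h.wid - 33]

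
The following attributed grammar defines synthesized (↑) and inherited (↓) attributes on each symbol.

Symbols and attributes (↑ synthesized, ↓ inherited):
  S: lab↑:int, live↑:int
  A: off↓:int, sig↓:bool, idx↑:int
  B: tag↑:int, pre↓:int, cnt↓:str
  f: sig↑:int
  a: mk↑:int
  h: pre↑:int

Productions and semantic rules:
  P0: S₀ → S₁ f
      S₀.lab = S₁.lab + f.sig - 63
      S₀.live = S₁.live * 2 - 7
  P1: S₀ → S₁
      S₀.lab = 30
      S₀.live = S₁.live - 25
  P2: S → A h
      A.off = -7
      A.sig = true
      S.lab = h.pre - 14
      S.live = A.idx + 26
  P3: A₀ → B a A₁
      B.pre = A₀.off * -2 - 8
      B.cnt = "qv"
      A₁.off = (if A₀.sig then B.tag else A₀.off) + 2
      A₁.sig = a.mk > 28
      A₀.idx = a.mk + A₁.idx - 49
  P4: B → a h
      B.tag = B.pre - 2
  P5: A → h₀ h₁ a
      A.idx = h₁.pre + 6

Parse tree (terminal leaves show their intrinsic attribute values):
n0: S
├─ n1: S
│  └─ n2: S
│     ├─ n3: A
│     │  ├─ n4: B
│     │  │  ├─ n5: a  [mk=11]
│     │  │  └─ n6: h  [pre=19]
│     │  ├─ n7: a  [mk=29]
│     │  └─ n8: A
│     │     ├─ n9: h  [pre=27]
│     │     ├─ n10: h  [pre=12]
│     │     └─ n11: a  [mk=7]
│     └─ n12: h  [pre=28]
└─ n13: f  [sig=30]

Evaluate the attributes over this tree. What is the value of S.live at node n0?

-9

1. n3.off = -7  [-7]
2. n3.sig = true  [true]
3. n4.pre = 6  [A₀.off * -2 - 8]
4. n4.cnt = "qv"  ["qv"]
5. n5.mk = 11  [terminal]
6. n6.pre = 19  [terminal]
7. n4.tag = 4  [B.pre - 2]
8. n7.mk = 29  [terminal]
9. n8.off = 6  [(if A₀.sig then B.tag else A₀.off) + 2]
10. n8.sig = true  [a.mk > 28]
11. n9.pre = 27  [terminal]
12. n10.pre = 12  [terminal]
13. n11.mk = 7  [terminal]
14. n8.idx = 18  [h₁.pre + 6]
15. n3.idx = -2  [a.mk + A₁.idx - 49]
16. n12.pre = 28  [terminal]
17. n2.lab = 14  [h.pre - 14]
18. n2.live = 24  [A.idx + 26]
19. n1.lab = 30  [30]
20. n1.live = -1  [S₁.live - 25]
21. n13.sig = 30  [terminal]
22. n0.lab = -3  [S₁.lab + f.sig - 63]
23. n0.live = -9  [S₁.live * 2 - 7]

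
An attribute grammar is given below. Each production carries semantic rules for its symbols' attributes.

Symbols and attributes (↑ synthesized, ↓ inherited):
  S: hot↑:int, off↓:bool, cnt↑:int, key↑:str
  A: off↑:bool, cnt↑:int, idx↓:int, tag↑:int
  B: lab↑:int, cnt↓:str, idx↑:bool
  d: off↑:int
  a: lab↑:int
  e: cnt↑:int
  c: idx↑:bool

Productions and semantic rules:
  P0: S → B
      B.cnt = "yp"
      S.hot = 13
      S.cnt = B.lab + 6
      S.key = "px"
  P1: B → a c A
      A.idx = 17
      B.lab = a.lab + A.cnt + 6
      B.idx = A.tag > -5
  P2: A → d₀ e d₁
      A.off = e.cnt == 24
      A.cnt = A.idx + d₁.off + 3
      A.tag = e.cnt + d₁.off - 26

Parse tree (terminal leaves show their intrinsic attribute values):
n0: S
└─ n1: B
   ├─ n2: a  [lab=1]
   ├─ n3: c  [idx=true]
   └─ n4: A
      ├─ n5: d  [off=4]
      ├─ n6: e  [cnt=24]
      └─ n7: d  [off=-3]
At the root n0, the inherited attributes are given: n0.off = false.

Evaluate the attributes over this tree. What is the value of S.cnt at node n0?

30

1. n0.off = false  [given at root]
2. n1.cnt = "yp"  ["yp"]
3. n2.lab = 1  [terminal]
4. n3.idx = true  [terminal]
5. n4.idx = 17  [17]
6. n5.off = 4  [terminal]
7. n6.cnt = 24  [terminal]
8. n7.off = -3  [terminal]
9. n4.off = true  [e.cnt == 24]
10. n4.cnt = 17  [A.idx + d₁.off + 3]
11. n4.tag = -5  [e.cnt + d₁.off - 26]
12. n1.lab = 24  [a.lab + A.cnt + 6]
13. n1.idx = false  [A.tag > -5]
14. n0.hot = 13  [13]
15. n0.cnt = 30  [B.lab + 6]
16. n0.key = "px"  ["px"]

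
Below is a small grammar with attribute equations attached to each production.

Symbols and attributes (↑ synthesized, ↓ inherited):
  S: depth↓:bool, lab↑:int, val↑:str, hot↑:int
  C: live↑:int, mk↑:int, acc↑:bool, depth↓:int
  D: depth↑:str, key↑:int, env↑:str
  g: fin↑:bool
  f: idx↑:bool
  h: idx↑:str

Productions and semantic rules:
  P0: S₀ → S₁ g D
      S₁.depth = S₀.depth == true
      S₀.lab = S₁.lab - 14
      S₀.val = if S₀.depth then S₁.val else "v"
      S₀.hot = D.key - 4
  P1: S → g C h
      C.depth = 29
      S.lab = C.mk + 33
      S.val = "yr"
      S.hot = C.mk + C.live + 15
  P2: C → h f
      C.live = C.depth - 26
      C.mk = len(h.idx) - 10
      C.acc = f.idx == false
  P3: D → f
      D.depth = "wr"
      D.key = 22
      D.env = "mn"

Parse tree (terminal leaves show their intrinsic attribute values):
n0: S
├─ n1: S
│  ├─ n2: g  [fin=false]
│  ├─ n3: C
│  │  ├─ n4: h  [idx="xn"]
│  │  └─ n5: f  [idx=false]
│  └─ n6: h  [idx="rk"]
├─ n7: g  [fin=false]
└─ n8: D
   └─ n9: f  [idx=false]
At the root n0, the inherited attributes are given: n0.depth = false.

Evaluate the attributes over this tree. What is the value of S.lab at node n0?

1. n0.depth = false  [given at root]
2. n1.depth = false  [S₀.depth == true]
3. n2.fin = false  [terminal]
4. n3.depth = 29  [29]
5. n4.idx = "xn"  [terminal]
6. n5.idx = false  [terminal]
7. n3.live = 3  [C.depth - 26]
8. n3.mk = -8  [len(h.idx) - 10]
9. n3.acc = true  [f.idx == false]
10. n6.idx = "rk"  [terminal]
11. n1.lab = 25  [C.mk + 33]
12. n1.val = "yr"  ["yr"]
13. n1.hot = 10  [C.mk + C.live + 15]
14. n7.fin = false  [terminal]
15. n9.idx = false  [terminal]
16. n8.depth = "wr"  ["wr"]
17. n8.key = 22  [22]
18. n8.env = "mn"  ["mn"]
19. n0.lab = 11  [S₁.lab - 14]
20. n0.val = "v"  [if S₀.depth then S₁.val else "v"]
21. n0.hot = 18  [D.key - 4]

11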